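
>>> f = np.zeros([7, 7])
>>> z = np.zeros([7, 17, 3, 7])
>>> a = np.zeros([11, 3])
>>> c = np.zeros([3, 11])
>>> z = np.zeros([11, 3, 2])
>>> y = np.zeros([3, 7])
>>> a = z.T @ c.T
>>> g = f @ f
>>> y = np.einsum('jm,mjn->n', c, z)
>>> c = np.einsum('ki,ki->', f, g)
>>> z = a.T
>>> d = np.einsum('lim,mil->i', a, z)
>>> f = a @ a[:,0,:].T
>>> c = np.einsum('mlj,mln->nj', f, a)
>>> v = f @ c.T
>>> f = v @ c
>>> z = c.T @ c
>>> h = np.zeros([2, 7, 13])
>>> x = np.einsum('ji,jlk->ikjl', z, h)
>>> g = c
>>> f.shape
(2, 3, 2)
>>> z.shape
(2, 2)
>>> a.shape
(2, 3, 3)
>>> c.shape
(3, 2)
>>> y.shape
(2,)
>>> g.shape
(3, 2)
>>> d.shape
(3,)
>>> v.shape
(2, 3, 3)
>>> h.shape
(2, 7, 13)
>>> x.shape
(2, 13, 2, 7)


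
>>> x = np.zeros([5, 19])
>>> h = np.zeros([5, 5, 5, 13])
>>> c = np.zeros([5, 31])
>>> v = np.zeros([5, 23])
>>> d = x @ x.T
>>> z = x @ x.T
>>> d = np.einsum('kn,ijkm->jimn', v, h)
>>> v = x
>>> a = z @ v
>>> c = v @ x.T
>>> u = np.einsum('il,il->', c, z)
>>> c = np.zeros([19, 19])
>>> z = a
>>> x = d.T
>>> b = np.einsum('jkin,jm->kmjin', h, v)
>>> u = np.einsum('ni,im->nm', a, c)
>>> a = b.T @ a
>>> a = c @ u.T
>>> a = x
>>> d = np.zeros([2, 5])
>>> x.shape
(23, 13, 5, 5)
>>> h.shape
(5, 5, 5, 13)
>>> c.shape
(19, 19)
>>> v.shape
(5, 19)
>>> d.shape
(2, 5)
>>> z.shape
(5, 19)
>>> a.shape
(23, 13, 5, 5)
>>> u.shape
(5, 19)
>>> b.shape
(5, 19, 5, 5, 13)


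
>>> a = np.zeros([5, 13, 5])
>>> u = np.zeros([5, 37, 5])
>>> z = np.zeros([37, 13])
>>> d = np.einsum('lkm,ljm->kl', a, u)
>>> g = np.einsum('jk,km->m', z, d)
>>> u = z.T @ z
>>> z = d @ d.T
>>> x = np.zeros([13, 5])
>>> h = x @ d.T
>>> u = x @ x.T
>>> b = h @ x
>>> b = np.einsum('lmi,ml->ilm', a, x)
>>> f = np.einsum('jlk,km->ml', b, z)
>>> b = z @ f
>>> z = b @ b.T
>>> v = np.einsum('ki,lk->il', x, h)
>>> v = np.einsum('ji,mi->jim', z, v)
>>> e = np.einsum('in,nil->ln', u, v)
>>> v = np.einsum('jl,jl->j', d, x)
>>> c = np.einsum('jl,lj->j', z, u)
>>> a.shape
(5, 13, 5)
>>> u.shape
(13, 13)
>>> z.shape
(13, 13)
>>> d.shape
(13, 5)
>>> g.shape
(5,)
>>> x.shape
(13, 5)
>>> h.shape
(13, 13)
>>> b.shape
(13, 5)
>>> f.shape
(13, 5)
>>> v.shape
(13,)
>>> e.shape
(5, 13)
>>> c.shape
(13,)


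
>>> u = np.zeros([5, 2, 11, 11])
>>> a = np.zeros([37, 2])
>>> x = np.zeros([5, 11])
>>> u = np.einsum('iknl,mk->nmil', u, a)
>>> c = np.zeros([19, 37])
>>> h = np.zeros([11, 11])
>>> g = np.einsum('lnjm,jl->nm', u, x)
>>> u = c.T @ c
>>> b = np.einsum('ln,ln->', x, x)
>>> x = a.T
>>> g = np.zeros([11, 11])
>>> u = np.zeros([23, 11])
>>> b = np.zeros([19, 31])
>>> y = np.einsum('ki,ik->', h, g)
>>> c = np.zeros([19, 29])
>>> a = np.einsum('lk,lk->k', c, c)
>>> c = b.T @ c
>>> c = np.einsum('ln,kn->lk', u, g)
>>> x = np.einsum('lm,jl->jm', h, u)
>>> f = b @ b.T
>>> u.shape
(23, 11)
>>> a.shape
(29,)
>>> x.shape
(23, 11)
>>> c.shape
(23, 11)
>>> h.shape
(11, 11)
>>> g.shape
(11, 11)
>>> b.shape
(19, 31)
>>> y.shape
()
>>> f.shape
(19, 19)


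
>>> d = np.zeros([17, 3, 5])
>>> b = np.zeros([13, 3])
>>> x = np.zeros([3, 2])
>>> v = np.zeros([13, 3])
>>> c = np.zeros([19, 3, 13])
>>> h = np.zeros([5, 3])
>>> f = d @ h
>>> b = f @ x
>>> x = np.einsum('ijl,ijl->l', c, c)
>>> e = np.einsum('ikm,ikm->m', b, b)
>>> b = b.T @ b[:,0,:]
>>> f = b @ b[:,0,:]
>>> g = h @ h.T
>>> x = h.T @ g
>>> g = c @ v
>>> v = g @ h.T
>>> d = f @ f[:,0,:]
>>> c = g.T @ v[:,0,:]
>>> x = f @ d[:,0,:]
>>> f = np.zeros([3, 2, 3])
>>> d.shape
(2, 3, 2)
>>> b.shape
(2, 3, 2)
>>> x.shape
(2, 3, 2)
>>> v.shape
(19, 3, 5)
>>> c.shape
(3, 3, 5)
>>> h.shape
(5, 3)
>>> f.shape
(3, 2, 3)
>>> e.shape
(2,)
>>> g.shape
(19, 3, 3)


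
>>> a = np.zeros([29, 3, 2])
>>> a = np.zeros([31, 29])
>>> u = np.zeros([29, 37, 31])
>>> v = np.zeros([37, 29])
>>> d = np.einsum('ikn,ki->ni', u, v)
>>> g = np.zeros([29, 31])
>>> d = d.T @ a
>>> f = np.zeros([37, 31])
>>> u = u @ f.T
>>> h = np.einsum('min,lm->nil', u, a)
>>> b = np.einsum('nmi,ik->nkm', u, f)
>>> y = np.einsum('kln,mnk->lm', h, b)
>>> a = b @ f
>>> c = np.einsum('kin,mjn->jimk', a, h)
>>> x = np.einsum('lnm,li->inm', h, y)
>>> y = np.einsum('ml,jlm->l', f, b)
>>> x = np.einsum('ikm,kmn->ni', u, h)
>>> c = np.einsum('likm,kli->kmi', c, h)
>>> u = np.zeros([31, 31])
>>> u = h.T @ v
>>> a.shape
(29, 31, 31)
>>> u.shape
(31, 37, 29)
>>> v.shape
(37, 29)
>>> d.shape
(29, 29)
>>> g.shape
(29, 31)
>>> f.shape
(37, 31)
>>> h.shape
(37, 37, 31)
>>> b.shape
(29, 31, 37)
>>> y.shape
(31,)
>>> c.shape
(37, 29, 31)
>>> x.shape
(31, 29)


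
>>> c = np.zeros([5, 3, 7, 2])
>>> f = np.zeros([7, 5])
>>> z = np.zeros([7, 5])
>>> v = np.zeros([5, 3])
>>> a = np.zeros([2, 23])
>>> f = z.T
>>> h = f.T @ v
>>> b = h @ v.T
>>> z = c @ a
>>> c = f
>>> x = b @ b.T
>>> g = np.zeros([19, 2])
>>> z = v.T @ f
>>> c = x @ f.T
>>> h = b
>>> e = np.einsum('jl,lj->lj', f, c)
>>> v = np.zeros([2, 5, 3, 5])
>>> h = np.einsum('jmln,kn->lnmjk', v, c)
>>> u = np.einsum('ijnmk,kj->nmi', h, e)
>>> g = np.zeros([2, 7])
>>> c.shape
(7, 5)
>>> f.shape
(5, 7)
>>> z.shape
(3, 7)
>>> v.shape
(2, 5, 3, 5)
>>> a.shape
(2, 23)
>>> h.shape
(3, 5, 5, 2, 7)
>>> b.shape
(7, 5)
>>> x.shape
(7, 7)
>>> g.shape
(2, 7)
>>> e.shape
(7, 5)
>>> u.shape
(5, 2, 3)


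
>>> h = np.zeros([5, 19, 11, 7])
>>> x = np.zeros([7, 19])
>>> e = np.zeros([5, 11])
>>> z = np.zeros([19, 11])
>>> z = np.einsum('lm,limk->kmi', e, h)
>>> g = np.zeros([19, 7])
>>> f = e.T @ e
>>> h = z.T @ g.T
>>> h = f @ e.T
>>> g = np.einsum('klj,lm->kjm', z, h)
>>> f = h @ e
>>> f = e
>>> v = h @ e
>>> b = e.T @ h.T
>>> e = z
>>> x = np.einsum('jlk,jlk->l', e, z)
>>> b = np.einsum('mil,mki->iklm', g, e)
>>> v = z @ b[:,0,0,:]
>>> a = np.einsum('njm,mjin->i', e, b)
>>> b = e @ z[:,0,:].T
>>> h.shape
(11, 5)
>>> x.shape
(11,)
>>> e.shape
(7, 11, 19)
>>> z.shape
(7, 11, 19)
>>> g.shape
(7, 19, 5)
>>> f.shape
(5, 11)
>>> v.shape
(7, 11, 7)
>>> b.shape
(7, 11, 7)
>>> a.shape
(5,)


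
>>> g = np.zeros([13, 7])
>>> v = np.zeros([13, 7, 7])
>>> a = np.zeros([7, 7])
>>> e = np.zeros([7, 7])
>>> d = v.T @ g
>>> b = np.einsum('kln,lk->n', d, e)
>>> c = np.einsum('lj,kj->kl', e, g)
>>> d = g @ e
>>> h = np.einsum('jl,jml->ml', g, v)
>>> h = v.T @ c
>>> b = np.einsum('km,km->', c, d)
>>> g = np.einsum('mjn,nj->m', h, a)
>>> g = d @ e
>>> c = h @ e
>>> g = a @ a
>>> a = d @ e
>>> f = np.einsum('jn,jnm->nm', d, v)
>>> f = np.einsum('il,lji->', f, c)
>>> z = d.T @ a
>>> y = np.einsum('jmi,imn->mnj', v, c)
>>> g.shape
(7, 7)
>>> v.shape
(13, 7, 7)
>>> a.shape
(13, 7)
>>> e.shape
(7, 7)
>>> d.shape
(13, 7)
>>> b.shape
()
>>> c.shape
(7, 7, 7)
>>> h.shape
(7, 7, 7)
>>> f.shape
()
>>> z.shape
(7, 7)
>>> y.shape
(7, 7, 13)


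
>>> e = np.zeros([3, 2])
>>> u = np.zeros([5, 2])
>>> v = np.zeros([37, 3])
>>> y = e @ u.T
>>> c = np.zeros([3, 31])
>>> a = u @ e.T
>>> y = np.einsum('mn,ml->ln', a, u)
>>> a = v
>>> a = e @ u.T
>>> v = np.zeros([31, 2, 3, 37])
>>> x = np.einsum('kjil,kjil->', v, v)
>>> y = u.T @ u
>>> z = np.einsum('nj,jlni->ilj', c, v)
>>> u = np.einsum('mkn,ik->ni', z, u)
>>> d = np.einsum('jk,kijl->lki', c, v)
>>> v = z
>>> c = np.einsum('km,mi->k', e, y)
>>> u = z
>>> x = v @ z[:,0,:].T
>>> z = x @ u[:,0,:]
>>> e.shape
(3, 2)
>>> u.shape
(37, 2, 31)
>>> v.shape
(37, 2, 31)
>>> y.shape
(2, 2)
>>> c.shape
(3,)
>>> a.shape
(3, 5)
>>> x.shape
(37, 2, 37)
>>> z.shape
(37, 2, 31)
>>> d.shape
(37, 31, 2)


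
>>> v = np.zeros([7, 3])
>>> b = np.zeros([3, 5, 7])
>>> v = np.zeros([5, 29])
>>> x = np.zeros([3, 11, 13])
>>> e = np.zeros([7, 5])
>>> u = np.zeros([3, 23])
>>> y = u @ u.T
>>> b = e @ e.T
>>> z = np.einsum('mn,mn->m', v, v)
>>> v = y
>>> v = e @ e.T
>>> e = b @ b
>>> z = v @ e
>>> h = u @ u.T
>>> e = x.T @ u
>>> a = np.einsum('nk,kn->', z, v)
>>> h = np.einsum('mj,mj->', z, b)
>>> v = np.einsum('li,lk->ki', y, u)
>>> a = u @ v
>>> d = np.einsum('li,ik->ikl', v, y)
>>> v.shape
(23, 3)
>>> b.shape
(7, 7)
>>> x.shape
(3, 11, 13)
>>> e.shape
(13, 11, 23)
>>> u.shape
(3, 23)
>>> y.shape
(3, 3)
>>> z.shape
(7, 7)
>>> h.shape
()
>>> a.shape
(3, 3)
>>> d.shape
(3, 3, 23)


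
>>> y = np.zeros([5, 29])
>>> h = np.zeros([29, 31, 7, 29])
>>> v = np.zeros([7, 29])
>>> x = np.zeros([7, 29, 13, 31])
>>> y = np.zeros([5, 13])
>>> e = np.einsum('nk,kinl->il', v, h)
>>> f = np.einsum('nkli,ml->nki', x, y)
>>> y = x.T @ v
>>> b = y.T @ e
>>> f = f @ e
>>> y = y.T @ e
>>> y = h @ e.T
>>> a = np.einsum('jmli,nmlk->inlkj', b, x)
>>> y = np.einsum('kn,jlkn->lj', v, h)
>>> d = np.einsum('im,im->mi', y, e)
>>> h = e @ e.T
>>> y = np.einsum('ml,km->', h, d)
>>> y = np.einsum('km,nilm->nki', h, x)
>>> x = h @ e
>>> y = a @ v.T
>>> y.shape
(29, 7, 13, 31, 7)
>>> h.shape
(31, 31)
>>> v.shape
(7, 29)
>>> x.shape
(31, 29)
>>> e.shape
(31, 29)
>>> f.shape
(7, 29, 29)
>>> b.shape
(29, 29, 13, 29)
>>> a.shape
(29, 7, 13, 31, 29)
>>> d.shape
(29, 31)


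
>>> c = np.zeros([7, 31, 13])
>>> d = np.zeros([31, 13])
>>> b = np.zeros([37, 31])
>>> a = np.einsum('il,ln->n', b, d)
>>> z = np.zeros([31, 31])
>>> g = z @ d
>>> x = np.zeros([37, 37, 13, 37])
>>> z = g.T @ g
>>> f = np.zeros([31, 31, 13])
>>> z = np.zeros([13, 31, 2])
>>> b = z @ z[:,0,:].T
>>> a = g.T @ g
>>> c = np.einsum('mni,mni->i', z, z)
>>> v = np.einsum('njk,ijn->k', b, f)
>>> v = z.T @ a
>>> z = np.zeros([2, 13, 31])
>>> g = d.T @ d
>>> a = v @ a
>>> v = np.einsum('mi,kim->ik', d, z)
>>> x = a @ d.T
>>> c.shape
(2,)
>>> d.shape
(31, 13)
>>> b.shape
(13, 31, 13)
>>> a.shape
(2, 31, 13)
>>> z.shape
(2, 13, 31)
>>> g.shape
(13, 13)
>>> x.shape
(2, 31, 31)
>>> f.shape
(31, 31, 13)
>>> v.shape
(13, 2)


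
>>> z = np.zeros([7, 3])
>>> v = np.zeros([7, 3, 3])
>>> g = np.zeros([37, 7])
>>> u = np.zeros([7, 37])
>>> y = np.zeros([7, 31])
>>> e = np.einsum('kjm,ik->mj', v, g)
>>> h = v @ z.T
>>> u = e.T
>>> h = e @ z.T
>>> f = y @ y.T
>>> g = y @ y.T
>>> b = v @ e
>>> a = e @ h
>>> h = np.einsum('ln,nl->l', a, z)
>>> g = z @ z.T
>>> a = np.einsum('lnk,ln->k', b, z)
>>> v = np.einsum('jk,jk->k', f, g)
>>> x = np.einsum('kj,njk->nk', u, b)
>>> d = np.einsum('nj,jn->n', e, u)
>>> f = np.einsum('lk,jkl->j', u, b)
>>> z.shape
(7, 3)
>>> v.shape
(7,)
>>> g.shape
(7, 7)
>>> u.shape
(3, 3)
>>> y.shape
(7, 31)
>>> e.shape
(3, 3)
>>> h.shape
(3,)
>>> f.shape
(7,)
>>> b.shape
(7, 3, 3)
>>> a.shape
(3,)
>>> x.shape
(7, 3)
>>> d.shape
(3,)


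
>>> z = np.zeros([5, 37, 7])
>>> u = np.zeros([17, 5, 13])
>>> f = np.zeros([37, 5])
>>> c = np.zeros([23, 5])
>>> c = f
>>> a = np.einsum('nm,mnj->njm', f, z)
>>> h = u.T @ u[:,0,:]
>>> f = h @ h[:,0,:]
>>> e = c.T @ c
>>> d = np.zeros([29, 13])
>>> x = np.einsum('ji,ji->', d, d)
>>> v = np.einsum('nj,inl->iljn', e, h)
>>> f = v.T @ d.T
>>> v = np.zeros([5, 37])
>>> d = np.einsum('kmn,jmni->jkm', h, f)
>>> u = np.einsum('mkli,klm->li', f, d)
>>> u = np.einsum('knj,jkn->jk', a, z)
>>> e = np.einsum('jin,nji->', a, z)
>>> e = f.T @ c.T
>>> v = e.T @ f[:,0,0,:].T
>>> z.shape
(5, 37, 7)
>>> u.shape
(5, 37)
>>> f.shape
(5, 5, 13, 29)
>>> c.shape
(37, 5)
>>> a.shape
(37, 7, 5)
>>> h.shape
(13, 5, 13)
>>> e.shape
(29, 13, 5, 37)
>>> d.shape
(5, 13, 5)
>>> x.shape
()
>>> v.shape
(37, 5, 13, 5)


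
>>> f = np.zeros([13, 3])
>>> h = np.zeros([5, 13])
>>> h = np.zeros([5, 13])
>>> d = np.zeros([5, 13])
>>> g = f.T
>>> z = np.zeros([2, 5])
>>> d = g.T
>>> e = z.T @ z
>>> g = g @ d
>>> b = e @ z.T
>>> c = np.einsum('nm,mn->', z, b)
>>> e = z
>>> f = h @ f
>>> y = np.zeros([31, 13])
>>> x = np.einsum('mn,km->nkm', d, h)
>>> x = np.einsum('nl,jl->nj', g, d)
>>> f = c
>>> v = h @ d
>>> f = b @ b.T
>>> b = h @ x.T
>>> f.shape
(5, 5)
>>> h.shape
(5, 13)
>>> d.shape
(13, 3)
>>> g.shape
(3, 3)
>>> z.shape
(2, 5)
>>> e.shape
(2, 5)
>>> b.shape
(5, 3)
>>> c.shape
()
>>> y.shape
(31, 13)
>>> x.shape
(3, 13)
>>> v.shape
(5, 3)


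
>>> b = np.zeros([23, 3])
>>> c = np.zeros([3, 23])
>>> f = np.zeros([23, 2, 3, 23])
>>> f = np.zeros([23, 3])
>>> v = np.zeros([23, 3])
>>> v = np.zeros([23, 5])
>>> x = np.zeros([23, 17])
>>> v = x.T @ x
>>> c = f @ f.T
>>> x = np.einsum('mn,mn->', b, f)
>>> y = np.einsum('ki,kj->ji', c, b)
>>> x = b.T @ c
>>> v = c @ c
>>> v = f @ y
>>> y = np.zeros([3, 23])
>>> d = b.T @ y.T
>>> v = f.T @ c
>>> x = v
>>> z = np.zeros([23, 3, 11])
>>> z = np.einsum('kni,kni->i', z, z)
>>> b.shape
(23, 3)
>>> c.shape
(23, 23)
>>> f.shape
(23, 3)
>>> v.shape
(3, 23)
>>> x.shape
(3, 23)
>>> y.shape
(3, 23)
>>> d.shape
(3, 3)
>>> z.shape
(11,)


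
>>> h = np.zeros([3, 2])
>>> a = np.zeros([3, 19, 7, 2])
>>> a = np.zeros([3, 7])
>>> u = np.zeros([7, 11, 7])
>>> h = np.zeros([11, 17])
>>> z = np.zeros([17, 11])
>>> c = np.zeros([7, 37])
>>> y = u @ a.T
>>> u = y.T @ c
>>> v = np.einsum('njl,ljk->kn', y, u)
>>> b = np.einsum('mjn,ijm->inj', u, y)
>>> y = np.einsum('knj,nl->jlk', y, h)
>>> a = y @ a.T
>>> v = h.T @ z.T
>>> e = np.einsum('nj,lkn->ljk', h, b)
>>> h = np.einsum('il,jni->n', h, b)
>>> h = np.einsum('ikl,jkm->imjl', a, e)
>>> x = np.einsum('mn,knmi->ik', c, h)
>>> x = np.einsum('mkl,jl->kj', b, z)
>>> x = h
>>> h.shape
(3, 37, 7, 3)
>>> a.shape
(3, 17, 3)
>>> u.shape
(3, 11, 37)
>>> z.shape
(17, 11)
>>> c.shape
(7, 37)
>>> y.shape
(3, 17, 7)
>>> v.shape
(17, 17)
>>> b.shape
(7, 37, 11)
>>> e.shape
(7, 17, 37)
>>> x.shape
(3, 37, 7, 3)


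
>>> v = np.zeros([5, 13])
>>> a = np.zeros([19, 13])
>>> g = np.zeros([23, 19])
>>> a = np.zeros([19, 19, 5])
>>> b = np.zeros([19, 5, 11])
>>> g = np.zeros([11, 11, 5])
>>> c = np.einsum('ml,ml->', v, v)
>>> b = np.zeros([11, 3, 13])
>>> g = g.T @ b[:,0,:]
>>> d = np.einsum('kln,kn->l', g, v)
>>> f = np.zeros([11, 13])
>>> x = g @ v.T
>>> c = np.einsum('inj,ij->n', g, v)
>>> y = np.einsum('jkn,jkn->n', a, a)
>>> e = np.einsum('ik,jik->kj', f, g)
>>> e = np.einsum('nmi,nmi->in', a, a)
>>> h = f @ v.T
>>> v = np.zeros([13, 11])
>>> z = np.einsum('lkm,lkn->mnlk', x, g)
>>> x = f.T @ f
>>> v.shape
(13, 11)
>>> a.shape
(19, 19, 5)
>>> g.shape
(5, 11, 13)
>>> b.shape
(11, 3, 13)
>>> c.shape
(11,)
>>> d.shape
(11,)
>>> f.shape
(11, 13)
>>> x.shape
(13, 13)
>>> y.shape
(5,)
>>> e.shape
(5, 19)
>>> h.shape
(11, 5)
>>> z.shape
(5, 13, 5, 11)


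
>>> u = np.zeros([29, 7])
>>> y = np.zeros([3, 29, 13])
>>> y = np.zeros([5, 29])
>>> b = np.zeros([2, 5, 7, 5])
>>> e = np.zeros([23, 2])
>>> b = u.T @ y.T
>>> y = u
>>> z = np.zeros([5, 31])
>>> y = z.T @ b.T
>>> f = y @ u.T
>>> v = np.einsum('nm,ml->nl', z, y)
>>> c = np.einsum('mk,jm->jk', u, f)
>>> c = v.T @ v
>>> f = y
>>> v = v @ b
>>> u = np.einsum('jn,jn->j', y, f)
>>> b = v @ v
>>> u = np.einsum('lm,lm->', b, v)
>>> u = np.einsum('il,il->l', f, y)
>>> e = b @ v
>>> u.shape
(7,)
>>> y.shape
(31, 7)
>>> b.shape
(5, 5)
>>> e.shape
(5, 5)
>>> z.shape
(5, 31)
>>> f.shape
(31, 7)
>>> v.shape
(5, 5)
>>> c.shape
(7, 7)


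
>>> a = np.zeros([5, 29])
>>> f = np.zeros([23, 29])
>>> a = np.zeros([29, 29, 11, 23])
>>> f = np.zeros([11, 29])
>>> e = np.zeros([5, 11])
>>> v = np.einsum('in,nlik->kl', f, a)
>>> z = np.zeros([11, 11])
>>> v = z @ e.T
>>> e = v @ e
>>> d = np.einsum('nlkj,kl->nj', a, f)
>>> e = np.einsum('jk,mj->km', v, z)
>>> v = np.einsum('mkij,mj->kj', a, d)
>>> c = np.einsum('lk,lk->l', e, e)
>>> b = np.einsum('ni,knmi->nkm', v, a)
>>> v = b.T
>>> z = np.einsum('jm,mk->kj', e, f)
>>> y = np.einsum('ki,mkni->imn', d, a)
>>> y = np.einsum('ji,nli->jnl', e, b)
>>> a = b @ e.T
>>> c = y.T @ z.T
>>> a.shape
(29, 29, 5)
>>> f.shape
(11, 29)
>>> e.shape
(5, 11)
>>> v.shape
(11, 29, 29)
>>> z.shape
(29, 5)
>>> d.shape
(29, 23)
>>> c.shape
(29, 29, 29)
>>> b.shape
(29, 29, 11)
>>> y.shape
(5, 29, 29)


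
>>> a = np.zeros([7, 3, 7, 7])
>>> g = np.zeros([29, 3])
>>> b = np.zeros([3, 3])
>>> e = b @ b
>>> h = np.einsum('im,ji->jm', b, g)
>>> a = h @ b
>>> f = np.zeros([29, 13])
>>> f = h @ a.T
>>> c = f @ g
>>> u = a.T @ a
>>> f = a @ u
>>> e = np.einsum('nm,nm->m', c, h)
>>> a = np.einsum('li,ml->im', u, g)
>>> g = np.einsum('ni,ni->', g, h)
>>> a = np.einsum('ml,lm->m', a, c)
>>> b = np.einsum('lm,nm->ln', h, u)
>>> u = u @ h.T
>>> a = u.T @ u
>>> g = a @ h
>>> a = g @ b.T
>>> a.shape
(29, 29)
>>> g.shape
(29, 3)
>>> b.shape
(29, 3)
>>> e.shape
(3,)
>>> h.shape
(29, 3)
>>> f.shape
(29, 3)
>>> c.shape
(29, 3)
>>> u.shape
(3, 29)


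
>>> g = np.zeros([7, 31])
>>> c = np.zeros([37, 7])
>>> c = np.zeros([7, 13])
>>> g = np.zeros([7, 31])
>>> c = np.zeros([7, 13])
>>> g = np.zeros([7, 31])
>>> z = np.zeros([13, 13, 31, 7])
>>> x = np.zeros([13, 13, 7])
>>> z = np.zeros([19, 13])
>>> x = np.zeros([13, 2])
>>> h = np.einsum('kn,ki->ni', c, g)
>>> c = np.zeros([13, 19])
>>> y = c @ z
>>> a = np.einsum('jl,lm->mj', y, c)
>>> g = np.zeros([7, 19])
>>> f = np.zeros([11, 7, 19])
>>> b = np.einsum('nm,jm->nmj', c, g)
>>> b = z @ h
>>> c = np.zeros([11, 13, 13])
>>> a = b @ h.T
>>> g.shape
(7, 19)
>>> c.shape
(11, 13, 13)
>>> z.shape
(19, 13)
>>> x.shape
(13, 2)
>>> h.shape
(13, 31)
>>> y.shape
(13, 13)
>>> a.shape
(19, 13)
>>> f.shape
(11, 7, 19)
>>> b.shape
(19, 31)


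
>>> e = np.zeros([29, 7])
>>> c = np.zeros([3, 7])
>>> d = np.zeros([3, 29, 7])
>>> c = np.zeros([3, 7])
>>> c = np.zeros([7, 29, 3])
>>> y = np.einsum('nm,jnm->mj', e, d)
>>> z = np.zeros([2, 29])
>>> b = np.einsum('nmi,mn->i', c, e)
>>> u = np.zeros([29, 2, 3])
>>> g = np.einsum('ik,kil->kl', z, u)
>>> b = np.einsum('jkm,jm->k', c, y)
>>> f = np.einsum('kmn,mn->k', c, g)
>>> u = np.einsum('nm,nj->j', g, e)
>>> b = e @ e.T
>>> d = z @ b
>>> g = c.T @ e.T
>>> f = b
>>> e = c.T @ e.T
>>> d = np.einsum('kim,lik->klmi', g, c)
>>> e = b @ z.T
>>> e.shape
(29, 2)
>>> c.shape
(7, 29, 3)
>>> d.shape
(3, 7, 29, 29)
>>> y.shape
(7, 3)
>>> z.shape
(2, 29)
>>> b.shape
(29, 29)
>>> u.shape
(7,)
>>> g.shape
(3, 29, 29)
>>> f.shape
(29, 29)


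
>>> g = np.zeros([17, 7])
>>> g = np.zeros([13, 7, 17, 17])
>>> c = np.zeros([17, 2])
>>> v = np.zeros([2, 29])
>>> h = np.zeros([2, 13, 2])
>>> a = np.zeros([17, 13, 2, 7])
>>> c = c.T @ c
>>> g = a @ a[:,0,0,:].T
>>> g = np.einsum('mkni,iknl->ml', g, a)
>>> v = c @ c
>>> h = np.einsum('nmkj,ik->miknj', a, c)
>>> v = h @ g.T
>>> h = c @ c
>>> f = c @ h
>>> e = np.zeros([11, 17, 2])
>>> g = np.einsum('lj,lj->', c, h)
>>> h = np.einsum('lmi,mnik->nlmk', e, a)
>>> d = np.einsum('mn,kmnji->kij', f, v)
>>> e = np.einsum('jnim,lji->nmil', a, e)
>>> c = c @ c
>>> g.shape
()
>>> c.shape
(2, 2)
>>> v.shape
(13, 2, 2, 17, 17)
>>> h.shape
(13, 11, 17, 7)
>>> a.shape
(17, 13, 2, 7)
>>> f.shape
(2, 2)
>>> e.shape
(13, 7, 2, 11)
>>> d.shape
(13, 17, 17)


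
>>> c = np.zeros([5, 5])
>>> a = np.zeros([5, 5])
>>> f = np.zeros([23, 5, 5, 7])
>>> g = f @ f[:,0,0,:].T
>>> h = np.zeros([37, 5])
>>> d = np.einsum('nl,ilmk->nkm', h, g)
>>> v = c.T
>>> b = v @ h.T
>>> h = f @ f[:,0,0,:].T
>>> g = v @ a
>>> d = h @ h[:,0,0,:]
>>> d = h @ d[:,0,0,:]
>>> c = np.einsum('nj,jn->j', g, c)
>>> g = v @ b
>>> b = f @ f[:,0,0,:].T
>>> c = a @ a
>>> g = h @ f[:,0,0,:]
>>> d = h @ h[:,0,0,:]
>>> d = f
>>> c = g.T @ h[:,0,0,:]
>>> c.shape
(7, 5, 5, 23)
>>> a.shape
(5, 5)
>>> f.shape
(23, 5, 5, 7)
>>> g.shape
(23, 5, 5, 7)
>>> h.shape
(23, 5, 5, 23)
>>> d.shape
(23, 5, 5, 7)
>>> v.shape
(5, 5)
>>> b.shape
(23, 5, 5, 23)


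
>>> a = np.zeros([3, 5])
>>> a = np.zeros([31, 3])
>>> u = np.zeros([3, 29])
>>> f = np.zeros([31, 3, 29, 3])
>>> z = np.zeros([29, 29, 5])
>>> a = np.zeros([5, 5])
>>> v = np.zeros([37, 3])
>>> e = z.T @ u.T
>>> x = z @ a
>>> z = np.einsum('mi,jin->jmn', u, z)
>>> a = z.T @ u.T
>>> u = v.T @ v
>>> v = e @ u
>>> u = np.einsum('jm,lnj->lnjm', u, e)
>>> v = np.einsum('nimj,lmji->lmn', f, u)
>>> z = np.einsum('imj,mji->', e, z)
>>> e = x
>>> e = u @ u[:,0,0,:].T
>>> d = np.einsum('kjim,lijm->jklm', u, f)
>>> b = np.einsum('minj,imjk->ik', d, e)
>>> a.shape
(5, 3, 3)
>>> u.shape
(5, 29, 3, 3)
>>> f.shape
(31, 3, 29, 3)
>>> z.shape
()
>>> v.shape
(5, 29, 31)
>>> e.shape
(5, 29, 3, 5)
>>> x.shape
(29, 29, 5)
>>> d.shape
(29, 5, 31, 3)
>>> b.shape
(5, 5)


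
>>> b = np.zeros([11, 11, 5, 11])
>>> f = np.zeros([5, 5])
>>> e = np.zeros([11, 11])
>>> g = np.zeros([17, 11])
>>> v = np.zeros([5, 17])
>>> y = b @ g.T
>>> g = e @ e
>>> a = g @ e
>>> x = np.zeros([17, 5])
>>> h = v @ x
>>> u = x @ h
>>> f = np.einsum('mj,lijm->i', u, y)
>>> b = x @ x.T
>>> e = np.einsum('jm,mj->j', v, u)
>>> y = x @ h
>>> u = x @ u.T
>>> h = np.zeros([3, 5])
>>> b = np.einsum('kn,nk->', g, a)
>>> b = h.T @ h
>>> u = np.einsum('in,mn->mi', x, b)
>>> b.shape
(5, 5)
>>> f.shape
(11,)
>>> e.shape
(5,)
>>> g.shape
(11, 11)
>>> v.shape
(5, 17)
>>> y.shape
(17, 5)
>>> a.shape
(11, 11)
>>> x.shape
(17, 5)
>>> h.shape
(3, 5)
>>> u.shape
(5, 17)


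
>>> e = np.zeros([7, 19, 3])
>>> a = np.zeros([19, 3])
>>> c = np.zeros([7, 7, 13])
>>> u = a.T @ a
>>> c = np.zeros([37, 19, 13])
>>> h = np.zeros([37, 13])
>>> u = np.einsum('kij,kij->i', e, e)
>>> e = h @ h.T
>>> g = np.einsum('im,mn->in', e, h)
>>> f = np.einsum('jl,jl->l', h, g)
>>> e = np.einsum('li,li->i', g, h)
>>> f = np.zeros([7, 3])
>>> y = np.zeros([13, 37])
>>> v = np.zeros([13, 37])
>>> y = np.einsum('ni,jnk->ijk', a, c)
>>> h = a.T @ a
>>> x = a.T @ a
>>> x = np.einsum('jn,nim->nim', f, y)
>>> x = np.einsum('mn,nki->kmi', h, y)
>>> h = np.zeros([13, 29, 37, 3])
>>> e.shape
(13,)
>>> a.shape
(19, 3)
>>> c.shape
(37, 19, 13)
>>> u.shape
(19,)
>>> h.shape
(13, 29, 37, 3)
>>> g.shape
(37, 13)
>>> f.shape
(7, 3)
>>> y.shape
(3, 37, 13)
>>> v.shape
(13, 37)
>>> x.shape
(37, 3, 13)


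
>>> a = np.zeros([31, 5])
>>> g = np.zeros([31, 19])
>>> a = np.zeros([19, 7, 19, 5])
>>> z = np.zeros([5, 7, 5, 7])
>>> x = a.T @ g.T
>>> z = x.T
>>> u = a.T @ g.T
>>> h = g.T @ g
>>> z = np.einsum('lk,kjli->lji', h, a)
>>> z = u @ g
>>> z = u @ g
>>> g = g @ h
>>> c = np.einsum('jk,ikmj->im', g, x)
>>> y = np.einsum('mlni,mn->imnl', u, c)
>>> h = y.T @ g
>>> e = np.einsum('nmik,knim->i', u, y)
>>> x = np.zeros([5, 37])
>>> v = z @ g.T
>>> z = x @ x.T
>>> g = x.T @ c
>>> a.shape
(19, 7, 19, 5)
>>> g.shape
(37, 7)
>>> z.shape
(5, 5)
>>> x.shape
(5, 37)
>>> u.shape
(5, 19, 7, 31)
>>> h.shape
(19, 7, 5, 19)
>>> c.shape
(5, 7)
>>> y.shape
(31, 5, 7, 19)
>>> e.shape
(7,)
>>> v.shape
(5, 19, 7, 31)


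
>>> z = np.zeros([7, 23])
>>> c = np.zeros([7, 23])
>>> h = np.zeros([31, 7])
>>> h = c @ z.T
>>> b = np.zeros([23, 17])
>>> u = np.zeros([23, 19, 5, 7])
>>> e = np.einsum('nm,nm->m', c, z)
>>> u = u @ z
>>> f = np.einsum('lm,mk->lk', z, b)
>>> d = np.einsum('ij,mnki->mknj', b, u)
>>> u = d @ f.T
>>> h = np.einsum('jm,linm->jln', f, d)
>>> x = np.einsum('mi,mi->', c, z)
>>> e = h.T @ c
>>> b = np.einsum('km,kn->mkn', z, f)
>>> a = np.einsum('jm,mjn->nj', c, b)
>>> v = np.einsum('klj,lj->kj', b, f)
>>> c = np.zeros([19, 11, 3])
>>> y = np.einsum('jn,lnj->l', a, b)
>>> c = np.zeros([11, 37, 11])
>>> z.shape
(7, 23)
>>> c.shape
(11, 37, 11)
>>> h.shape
(7, 23, 19)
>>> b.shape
(23, 7, 17)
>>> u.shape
(23, 5, 19, 7)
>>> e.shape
(19, 23, 23)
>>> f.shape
(7, 17)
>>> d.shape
(23, 5, 19, 17)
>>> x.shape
()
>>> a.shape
(17, 7)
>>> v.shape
(23, 17)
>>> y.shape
(23,)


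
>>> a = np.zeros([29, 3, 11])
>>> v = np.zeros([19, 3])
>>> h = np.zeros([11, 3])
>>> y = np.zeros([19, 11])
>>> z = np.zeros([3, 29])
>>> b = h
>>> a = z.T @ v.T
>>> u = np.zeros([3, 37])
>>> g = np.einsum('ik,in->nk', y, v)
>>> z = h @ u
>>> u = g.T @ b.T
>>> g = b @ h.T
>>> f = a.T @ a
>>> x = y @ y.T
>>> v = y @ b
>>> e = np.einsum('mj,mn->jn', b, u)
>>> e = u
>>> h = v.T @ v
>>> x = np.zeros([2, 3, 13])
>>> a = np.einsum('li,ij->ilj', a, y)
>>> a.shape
(19, 29, 11)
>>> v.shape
(19, 3)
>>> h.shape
(3, 3)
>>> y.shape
(19, 11)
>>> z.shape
(11, 37)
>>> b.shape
(11, 3)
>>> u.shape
(11, 11)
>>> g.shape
(11, 11)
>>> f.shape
(19, 19)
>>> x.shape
(2, 3, 13)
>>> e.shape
(11, 11)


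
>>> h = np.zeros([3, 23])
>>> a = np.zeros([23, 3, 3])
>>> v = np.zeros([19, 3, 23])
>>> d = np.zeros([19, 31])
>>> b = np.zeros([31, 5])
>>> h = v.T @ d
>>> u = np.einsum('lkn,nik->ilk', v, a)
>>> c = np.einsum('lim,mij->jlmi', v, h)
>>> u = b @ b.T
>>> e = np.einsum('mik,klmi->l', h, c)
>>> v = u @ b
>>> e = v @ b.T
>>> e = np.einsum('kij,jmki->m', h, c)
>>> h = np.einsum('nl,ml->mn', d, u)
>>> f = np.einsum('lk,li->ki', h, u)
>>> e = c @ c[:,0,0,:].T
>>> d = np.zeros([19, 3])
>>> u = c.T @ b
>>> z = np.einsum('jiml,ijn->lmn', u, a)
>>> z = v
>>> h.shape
(31, 19)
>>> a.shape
(23, 3, 3)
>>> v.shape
(31, 5)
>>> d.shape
(19, 3)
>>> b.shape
(31, 5)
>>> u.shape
(3, 23, 19, 5)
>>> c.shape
(31, 19, 23, 3)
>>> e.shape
(31, 19, 23, 31)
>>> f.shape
(19, 31)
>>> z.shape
(31, 5)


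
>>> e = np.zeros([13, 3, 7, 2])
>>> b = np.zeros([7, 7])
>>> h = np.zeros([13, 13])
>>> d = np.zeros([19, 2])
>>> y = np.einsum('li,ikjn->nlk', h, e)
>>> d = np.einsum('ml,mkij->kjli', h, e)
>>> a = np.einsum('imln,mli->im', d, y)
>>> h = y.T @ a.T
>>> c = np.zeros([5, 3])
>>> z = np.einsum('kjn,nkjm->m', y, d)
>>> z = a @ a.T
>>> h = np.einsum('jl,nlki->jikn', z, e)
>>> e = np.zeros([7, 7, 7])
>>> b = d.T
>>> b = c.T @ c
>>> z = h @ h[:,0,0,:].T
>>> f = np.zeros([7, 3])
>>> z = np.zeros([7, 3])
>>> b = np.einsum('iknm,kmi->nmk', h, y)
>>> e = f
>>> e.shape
(7, 3)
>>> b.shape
(7, 13, 2)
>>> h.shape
(3, 2, 7, 13)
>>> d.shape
(3, 2, 13, 7)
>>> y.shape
(2, 13, 3)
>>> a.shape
(3, 2)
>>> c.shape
(5, 3)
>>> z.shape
(7, 3)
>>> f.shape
(7, 3)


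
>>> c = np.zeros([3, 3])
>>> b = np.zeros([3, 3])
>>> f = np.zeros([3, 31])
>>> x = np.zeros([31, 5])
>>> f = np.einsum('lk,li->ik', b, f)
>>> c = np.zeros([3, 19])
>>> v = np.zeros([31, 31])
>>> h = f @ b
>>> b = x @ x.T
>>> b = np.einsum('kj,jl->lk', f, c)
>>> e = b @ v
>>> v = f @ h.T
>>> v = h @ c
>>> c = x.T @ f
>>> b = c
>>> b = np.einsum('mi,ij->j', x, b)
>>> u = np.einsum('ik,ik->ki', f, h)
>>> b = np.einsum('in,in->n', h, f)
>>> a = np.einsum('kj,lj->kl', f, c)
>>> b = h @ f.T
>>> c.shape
(5, 3)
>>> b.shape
(31, 31)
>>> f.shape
(31, 3)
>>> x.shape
(31, 5)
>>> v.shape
(31, 19)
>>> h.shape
(31, 3)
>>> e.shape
(19, 31)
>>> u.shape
(3, 31)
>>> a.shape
(31, 5)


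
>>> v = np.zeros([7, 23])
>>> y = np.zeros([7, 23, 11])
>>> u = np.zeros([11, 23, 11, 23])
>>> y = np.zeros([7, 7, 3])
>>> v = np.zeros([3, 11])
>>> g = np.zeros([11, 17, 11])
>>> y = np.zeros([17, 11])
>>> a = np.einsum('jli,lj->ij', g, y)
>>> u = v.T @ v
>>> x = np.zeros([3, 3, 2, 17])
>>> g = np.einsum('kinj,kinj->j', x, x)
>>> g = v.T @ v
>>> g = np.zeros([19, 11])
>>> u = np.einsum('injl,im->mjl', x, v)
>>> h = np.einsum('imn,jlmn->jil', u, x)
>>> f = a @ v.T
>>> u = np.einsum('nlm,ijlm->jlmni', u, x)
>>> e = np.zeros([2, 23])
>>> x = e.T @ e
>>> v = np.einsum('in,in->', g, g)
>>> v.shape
()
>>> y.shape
(17, 11)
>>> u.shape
(3, 2, 17, 11, 3)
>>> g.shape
(19, 11)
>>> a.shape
(11, 11)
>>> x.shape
(23, 23)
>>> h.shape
(3, 11, 3)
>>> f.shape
(11, 3)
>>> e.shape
(2, 23)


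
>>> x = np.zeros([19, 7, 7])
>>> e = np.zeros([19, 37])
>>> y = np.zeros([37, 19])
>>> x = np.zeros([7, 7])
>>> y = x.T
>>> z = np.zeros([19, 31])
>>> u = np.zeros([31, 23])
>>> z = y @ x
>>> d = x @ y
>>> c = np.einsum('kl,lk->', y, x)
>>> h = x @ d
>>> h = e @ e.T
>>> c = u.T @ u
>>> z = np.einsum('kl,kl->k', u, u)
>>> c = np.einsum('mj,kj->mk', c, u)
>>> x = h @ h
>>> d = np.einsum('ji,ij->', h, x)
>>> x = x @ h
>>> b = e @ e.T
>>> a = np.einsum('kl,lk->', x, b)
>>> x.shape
(19, 19)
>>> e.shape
(19, 37)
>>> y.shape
(7, 7)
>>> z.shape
(31,)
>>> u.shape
(31, 23)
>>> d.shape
()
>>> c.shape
(23, 31)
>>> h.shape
(19, 19)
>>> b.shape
(19, 19)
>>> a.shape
()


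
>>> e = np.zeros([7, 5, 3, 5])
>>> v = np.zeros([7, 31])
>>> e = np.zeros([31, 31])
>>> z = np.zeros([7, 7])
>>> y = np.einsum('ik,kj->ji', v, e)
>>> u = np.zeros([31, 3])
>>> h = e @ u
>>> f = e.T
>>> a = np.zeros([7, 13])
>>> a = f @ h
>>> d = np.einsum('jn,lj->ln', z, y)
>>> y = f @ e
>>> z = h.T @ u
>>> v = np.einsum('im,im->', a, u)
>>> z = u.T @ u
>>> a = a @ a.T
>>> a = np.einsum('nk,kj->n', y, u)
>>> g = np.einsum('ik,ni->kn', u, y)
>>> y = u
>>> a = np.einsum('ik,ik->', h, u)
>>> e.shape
(31, 31)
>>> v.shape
()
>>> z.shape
(3, 3)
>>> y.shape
(31, 3)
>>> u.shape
(31, 3)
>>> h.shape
(31, 3)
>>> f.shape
(31, 31)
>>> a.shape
()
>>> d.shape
(31, 7)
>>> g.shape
(3, 31)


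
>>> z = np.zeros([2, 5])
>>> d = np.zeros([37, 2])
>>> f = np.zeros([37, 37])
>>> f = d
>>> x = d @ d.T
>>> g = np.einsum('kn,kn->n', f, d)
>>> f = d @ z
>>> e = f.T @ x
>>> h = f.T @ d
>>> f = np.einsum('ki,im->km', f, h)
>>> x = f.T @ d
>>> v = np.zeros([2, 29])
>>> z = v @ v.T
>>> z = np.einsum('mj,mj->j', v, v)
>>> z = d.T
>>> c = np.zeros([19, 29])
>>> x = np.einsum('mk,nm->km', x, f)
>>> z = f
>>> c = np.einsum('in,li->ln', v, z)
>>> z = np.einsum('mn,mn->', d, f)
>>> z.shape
()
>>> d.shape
(37, 2)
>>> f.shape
(37, 2)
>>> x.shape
(2, 2)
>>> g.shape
(2,)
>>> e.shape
(5, 37)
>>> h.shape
(5, 2)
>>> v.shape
(2, 29)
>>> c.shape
(37, 29)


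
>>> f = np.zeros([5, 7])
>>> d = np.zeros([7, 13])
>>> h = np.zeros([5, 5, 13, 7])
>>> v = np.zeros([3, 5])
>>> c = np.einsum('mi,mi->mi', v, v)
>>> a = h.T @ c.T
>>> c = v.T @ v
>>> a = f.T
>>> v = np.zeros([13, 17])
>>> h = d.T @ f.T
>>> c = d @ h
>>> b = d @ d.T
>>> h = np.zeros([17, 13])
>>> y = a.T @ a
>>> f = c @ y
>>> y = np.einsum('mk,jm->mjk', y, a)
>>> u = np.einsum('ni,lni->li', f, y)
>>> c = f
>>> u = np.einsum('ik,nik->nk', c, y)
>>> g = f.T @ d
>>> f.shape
(7, 5)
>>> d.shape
(7, 13)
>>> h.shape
(17, 13)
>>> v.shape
(13, 17)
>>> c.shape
(7, 5)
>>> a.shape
(7, 5)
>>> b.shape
(7, 7)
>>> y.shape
(5, 7, 5)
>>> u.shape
(5, 5)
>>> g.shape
(5, 13)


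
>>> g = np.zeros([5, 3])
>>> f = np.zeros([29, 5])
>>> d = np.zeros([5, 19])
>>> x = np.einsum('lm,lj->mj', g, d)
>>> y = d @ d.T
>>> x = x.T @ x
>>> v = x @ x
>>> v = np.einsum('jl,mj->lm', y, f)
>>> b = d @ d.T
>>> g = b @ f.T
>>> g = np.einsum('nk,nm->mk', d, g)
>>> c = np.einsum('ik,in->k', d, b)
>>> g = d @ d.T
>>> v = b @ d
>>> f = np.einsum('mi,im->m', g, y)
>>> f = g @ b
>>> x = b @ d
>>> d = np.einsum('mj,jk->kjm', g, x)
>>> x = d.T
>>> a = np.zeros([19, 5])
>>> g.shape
(5, 5)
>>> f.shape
(5, 5)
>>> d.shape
(19, 5, 5)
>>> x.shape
(5, 5, 19)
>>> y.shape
(5, 5)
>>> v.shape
(5, 19)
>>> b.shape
(5, 5)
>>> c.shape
(19,)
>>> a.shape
(19, 5)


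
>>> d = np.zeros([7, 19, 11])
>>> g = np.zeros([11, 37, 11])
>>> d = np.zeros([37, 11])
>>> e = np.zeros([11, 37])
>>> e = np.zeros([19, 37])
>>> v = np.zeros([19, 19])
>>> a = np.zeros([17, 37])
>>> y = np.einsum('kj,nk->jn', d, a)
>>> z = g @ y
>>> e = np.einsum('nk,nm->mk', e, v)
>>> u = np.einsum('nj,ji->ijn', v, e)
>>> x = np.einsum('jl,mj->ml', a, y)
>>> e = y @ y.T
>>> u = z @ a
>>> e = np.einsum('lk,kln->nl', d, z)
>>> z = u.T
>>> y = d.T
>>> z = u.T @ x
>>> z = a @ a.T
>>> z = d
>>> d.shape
(37, 11)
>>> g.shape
(11, 37, 11)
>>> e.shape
(17, 37)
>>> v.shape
(19, 19)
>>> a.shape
(17, 37)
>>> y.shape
(11, 37)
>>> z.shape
(37, 11)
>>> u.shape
(11, 37, 37)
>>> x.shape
(11, 37)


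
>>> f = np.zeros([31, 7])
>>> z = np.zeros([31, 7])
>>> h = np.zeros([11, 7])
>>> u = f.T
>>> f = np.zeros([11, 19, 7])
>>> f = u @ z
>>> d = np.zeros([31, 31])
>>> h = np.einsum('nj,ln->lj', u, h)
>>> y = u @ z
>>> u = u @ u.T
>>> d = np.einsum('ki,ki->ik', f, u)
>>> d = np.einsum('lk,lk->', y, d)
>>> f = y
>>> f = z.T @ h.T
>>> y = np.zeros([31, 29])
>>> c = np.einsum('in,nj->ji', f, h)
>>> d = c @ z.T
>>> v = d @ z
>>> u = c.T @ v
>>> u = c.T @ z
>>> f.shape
(7, 11)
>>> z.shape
(31, 7)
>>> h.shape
(11, 31)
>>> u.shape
(7, 7)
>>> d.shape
(31, 31)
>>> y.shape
(31, 29)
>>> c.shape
(31, 7)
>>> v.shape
(31, 7)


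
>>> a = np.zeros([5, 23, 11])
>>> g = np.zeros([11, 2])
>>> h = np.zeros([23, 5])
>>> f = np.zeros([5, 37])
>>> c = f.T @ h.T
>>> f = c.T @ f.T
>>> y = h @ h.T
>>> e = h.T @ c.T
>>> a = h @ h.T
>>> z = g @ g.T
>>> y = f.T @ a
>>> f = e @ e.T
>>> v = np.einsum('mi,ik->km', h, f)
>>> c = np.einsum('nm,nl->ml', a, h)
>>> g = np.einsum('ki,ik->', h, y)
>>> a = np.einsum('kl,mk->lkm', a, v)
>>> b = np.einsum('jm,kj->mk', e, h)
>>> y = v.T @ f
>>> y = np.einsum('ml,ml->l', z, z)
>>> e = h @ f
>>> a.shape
(23, 23, 5)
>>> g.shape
()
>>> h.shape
(23, 5)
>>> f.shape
(5, 5)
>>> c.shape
(23, 5)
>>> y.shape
(11,)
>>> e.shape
(23, 5)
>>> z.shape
(11, 11)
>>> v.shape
(5, 23)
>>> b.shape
(37, 23)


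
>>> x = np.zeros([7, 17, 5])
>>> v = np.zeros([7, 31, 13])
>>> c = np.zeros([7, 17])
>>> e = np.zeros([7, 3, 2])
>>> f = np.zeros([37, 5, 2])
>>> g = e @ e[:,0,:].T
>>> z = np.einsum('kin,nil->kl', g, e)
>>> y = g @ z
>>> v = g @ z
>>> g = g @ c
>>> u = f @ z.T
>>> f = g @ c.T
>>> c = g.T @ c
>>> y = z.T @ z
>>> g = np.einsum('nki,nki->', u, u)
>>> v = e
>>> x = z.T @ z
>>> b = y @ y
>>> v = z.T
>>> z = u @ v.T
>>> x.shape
(2, 2)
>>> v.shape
(2, 7)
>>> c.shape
(17, 3, 17)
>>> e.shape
(7, 3, 2)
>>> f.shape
(7, 3, 7)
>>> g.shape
()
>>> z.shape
(37, 5, 2)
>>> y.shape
(2, 2)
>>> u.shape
(37, 5, 7)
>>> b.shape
(2, 2)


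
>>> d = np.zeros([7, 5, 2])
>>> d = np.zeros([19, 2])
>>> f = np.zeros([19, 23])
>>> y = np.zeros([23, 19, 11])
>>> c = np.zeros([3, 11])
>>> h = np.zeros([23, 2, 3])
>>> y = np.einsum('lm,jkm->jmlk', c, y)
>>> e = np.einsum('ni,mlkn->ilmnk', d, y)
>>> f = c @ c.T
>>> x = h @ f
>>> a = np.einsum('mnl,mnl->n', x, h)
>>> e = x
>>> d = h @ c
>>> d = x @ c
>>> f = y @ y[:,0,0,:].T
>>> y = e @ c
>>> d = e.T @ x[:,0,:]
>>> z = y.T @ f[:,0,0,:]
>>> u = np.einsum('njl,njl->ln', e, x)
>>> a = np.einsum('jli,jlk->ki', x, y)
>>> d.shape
(3, 2, 3)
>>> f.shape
(23, 11, 3, 23)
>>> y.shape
(23, 2, 11)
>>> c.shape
(3, 11)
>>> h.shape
(23, 2, 3)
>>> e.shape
(23, 2, 3)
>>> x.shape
(23, 2, 3)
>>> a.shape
(11, 3)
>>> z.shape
(11, 2, 23)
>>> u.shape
(3, 23)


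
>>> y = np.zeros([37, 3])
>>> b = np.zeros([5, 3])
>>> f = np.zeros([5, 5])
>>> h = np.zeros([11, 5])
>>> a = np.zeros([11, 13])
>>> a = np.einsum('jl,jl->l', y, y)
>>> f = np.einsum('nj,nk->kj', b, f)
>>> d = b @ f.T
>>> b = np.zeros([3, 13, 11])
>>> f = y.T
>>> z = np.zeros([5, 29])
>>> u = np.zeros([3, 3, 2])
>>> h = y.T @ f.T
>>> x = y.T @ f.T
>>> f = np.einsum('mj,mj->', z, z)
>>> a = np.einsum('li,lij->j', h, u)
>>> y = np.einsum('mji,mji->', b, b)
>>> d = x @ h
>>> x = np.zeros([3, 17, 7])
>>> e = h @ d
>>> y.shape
()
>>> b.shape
(3, 13, 11)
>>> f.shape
()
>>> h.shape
(3, 3)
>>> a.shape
(2,)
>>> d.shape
(3, 3)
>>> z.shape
(5, 29)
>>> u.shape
(3, 3, 2)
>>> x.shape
(3, 17, 7)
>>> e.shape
(3, 3)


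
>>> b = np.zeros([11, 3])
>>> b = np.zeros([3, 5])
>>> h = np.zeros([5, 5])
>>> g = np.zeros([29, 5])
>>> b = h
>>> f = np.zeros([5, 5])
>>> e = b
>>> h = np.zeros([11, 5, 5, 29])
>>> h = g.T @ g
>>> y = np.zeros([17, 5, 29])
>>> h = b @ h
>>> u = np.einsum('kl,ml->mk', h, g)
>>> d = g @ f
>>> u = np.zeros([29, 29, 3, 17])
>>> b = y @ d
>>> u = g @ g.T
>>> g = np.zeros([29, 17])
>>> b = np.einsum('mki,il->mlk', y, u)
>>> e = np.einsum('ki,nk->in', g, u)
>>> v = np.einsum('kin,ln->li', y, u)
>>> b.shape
(17, 29, 5)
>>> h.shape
(5, 5)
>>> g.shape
(29, 17)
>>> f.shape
(5, 5)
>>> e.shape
(17, 29)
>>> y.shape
(17, 5, 29)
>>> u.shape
(29, 29)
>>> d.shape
(29, 5)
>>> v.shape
(29, 5)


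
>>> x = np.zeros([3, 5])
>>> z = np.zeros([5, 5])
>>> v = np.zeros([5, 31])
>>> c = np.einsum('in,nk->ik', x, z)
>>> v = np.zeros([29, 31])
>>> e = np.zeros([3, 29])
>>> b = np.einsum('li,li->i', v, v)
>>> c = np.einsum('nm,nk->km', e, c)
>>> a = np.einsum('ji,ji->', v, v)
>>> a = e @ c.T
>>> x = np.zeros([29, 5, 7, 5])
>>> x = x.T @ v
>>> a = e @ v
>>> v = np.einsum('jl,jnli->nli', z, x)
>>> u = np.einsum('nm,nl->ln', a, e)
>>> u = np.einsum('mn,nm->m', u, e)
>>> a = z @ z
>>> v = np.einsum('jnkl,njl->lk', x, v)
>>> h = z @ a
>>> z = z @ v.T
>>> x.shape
(5, 7, 5, 31)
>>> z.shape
(5, 31)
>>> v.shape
(31, 5)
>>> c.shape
(5, 29)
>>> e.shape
(3, 29)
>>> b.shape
(31,)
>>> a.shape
(5, 5)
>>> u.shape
(29,)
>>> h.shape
(5, 5)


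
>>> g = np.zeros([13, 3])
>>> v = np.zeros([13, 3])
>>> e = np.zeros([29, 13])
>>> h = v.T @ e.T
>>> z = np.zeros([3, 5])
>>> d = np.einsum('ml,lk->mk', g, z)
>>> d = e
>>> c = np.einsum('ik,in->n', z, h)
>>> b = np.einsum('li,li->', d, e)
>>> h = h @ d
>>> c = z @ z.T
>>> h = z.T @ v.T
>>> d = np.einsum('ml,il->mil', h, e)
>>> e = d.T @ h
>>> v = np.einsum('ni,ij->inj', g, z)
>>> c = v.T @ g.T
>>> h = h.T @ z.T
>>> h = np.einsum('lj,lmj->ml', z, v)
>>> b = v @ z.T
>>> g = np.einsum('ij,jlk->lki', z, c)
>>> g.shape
(13, 13, 3)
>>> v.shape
(3, 13, 5)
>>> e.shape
(13, 29, 13)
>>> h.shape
(13, 3)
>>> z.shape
(3, 5)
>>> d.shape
(5, 29, 13)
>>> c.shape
(5, 13, 13)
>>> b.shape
(3, 13, 3)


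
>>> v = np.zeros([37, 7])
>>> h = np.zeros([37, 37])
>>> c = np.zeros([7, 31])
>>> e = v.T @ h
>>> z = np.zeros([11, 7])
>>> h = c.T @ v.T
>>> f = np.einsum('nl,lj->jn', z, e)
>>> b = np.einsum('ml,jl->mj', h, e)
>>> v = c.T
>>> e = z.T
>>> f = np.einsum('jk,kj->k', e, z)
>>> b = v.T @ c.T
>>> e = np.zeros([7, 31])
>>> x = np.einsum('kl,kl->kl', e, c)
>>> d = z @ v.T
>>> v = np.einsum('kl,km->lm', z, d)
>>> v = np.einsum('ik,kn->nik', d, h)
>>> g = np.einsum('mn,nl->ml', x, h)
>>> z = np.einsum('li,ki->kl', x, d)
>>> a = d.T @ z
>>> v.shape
(37, 11, 31)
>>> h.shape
(31, 37)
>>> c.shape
(7, 31)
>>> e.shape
(7, 31)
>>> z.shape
(11, 7)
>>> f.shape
(11,)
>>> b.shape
(7, 7)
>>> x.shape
(7, 31)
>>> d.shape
(11, 31)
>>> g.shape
(7, 37)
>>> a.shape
(31, 7)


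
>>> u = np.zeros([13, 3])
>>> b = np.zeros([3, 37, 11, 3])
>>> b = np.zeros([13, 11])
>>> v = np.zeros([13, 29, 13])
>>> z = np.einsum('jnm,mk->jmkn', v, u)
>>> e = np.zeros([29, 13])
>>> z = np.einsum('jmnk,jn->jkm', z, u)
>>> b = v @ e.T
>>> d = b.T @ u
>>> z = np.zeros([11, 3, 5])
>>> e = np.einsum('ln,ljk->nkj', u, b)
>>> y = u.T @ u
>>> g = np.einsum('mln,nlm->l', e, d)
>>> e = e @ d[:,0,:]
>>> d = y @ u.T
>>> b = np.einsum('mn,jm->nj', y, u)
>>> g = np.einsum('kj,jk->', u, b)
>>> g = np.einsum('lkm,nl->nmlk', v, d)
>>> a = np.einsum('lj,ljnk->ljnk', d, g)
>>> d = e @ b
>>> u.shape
(13, 3)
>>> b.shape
(3, 13)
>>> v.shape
(13, 29, 13)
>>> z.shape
(11, 3, 5)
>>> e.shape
(3, 29, 3)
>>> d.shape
(3, 29, 13)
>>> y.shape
(3, 3)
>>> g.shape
(3, 13, 13, 29)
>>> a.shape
(3, 13, 13, 29)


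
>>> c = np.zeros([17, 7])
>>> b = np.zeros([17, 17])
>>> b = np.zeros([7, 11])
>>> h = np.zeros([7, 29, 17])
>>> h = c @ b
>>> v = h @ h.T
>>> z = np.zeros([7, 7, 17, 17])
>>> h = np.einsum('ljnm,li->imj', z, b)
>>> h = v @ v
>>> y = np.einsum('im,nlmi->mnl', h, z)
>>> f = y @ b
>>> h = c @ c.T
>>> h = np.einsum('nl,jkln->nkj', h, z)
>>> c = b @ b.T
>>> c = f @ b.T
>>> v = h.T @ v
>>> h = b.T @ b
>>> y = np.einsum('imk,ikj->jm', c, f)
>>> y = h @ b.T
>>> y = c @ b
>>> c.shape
(17, 7, 7)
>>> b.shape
(7, 11)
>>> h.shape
(11, 11)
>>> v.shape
(7, 7, 17)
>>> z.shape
(7, 7, 17, 17)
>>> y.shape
(17, 7, 11)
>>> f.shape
(17, 7, 11)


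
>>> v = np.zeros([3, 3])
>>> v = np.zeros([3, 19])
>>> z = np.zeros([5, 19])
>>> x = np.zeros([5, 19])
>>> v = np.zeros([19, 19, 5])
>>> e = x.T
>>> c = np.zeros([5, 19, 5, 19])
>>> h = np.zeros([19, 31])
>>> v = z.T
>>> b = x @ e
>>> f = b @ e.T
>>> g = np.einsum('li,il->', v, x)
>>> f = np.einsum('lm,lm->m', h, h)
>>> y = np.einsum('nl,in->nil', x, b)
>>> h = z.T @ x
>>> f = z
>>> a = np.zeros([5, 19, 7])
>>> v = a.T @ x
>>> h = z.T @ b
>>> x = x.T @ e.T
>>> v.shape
(7, 19, 19)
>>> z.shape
(5, 19)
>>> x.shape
(19, 19)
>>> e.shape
(19, 5)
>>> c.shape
(5, 19, 5, 19)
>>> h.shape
(19, 5)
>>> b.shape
(5, 5)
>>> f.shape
(5, 19)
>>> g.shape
()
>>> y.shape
(5, 5, 19)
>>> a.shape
(5, 19, 7)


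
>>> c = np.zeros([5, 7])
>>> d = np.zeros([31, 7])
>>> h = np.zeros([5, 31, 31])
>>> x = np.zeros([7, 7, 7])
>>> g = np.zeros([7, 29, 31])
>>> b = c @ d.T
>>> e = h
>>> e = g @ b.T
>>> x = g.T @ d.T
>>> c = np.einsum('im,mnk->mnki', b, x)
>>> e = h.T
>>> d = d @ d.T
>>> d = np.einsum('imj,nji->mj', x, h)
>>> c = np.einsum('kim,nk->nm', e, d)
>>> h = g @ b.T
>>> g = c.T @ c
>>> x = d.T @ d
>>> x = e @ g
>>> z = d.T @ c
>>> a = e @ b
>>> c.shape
(29, 5)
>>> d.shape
(29, 31)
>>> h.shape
(7, 29, 5)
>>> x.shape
(31, 31, 5)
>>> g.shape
(5, 5)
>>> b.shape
(5, 31)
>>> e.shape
(31, 31, 5)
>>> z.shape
(31, 5)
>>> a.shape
(31, 31, 31)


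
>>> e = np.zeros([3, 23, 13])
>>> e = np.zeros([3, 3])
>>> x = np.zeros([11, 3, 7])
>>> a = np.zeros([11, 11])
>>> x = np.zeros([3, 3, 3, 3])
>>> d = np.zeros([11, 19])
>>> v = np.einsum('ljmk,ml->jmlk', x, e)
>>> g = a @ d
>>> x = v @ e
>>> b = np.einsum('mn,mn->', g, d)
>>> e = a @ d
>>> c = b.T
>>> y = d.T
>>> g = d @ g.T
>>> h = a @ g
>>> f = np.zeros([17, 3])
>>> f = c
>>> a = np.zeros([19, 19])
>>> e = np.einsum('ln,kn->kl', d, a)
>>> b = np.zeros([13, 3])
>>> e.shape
(19, 11)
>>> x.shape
(3, 3, 3, 3)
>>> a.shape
(19, 19)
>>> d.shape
(11, 19)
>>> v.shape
(3, 3, 3, 3)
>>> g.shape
(11, 11)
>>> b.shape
(13, 3)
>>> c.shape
()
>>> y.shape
(19, 11)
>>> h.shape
(11, 11)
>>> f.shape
()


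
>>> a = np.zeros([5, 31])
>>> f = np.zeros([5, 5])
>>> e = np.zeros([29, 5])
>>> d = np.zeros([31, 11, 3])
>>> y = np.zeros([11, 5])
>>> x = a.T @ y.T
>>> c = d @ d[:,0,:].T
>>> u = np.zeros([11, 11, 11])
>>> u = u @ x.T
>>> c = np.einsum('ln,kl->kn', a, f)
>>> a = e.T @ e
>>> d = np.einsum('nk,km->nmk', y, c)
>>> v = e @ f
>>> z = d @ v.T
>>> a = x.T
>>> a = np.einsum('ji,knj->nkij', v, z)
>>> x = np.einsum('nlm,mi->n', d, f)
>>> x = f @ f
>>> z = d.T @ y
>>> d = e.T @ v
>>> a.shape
(31, 11, 5, 29)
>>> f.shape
(5, 5)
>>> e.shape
(29, 5)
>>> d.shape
(5, 5)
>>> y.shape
(11, 5)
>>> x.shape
(5, 5)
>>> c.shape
(5, 31)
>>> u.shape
(11, 11, 31)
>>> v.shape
(29, 5)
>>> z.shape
(5, 31, 5)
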